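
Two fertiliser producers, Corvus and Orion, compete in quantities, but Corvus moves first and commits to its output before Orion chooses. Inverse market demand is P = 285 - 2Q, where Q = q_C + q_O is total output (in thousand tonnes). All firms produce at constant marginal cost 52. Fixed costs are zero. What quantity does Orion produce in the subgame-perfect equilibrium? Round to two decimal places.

29.13

Solve by backward induction. Given q_C, the follower Orion maximises π_O = (285 - 2q_C - 2q_O)q_O - 52q_O.
∂π_O/∂q_O = 233 - 2q_C - 4q_O = 0 gives the reaction function q_O = (233 - 2q_C)/4.
The leader anticipates this reaction. Substituting into P = 285 - 2Q gives P = 337/2 - q_C, so π_C = (337/2 - q_C)q_C - 52q_C.
Maximising: ∂π_C/∂q_C = 233/2 - 2q_C = 0, giving q_C = 233/4.
Then q_O = (233 - 2·(233/4))/4 = 233/8.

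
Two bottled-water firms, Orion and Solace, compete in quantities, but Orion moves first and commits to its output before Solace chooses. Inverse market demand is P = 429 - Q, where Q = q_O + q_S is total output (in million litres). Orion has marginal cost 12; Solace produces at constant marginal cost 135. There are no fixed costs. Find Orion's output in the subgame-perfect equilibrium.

270

Solve by backward induction. Given q_O, the follower Solace maximises π_S = (429 - q_O - q_S)q_S - 135q_S.
Setting the follower's marginal profit to zero, 294 - q_O - 2q_S = 0, i.e. q_S = (294 - q_O)/2.
The leader anticipates this reaction. Substituting into P = 429 - Q gives P = 282 - (1/2)q_O, so π_O = (282 - (1/2)q_O)q_O - 12q_O.
Maximising: ∂π_O/∂q_O = 270 - q_O = 0, giving q_O = 270.
Then q_S = (294 - 270)/2 = 12.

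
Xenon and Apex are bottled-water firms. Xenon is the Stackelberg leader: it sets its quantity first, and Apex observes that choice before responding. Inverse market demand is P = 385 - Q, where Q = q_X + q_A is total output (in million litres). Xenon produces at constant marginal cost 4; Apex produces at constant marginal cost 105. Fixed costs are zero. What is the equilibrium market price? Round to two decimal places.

Solve by backward induction. Given q_X, the follower Apex maximises π_A = (385 - q_X - q_A)q_A - 105q_A.
∂π_A/∂q_A = 280 - q_X - 2q_A = 0 gives the reaction function q_A = (280 - q_X)/2.
Xenon substitutes q_A(q_X) into its own profit: π_X = q_X(385 - q_X - (280 - q_X)/2) - 4q_X = (245 - (1/2)q_X)q_X - 4q_X.
Leader FOC: 241 - q_X = 0, so q_X = 241.
Then q_A = (280 - 241)/2 = 39/2.
Total output Q = 521/2, so price P = 385 - 521/2 = 249/2.

124.50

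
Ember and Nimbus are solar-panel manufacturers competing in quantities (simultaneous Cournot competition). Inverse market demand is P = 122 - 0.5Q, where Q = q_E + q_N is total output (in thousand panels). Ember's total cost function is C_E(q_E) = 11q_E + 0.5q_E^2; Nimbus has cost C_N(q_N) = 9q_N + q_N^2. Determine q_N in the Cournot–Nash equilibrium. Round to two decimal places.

29.65

Ember's profit: π_E = (122 - 0.5Q)q_E - (11q_E + (1/2)q_E²). Setting ∂π_E/∂q_E = 0: 111 - 2q_E - (1/2)(q_N) = 0.
Nimbus's profit: π_N = (122 - 0.5Q)q_N - (9q_N + q_N²). Setting ∂π_N/∂q_N = 0: 113 - 3q_N - (1/2)(q_E) = 0.
Rearranging gives the reaction functions q_E = (111 - (1/2)q_N)/2 and q_N = (113 - (1/2)q_E)/3.
Substituting one into the other gives q_E = 1106/23 and q_N = 682/23.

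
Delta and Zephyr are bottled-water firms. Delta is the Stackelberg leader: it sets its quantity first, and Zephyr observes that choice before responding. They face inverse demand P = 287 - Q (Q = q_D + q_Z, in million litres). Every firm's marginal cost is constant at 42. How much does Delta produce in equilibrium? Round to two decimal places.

Solve by backward induction. Given q_D, the follower Zephyr maximises π_Z = (287 - q_D - q_Z)q_Z - 42q_Z.
∂π_Z/∂q_Z = 245 - q_D - 2q_Z = 0 gives the reaction function q_Z = (245 - q_D)/2.
Delta substitutes q_Z(q_D) into its own profit: π_D = q_D(287 - q_D - (245 - q_D)/2) - 42q_D = (329/2 - (1/2)q_D)q_D - 42q_D.
The leader's first-order condition 245/2 - q_D = 0 yields q_D = 245/2.
Then q_Z = (245 - 245/2)/2 = 245/4.

122.50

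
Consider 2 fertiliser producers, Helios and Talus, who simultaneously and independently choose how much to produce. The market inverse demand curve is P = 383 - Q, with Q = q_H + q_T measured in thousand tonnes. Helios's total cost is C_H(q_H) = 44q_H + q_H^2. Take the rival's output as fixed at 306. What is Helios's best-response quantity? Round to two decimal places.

With the rival's output fixed at 306, Helios's profit is π_H = (383 - 306 - q_H)q_H - (44q_H + q_H²) = (77 - q_H)q_H - (44q_H + q_H²).
∂π_H/∂q_H = 33 - 4q_H = 0, so q_H = 33/4.

8.25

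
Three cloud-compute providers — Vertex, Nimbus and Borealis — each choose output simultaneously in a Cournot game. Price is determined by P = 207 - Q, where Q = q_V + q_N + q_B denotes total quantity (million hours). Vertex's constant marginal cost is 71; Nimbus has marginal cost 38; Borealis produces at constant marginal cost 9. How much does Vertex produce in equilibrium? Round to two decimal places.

Vertex's profit: π_V = (207 - Q)q_V - (71q_V). Setting ∂π_V/∂q_V = 0: 136 - 2q_V - (q_N + q_B) = 0.
Nimbus's profit: π_N = (207 - Q)q_N - (38q_N). Setting ∂π_N/∂q_N = 0: 169 - 2q_N - (q_V + q_B) = 0.
Borealis's profit: π_B = (207 - Q)q_B - (9q_B). Setting ∂π_B/∂q_B = 0: 198 - 2q_B - (q_V + q_N) = 0.
Adding the 3 conditions: 503 − 2Q − 2Q = 0, i.e. Q = 503/4.
Back-substituting: q_V = (136 − 503/4) = 41/4, q_N = (169 − 503/4) = 173/4, q_B = (198 − 503/4) = 289/4.

10.25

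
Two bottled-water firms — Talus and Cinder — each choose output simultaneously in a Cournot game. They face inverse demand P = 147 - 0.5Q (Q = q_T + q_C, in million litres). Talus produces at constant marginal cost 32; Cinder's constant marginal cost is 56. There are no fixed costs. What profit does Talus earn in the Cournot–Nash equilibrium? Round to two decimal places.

4293.56

Talus's profit: π_T = (147 - 0.5Q)q_T - (32q_T). Setting ∂π_T/∂q_T = 0: 115 - q_T - (1/2)(q_C) = 0.
Cinder's profit: π_C = (147 - 0.5Q)q_C - (56q_C). Setting ∂π_C/∂q_C = 0: 91 - q_C - (1/2)(q_T) = 0.
Best responses: q_T = (115 - (1/2)q_C), q_C = (91 - (1/2)q_T).
Substituting one into the other gives q_T = 278/3 and q_C = 134/3.
Price P = 147 - (1/2)·(412/3) = 235/3.
Talus's profit: (235/3 - 32)·(278/3) = 4293.5556.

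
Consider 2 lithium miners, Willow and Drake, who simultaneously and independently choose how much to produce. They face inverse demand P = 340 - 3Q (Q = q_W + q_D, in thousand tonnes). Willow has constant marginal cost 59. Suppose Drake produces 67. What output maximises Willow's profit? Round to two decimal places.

13.33

With the rival's output fixed at 67, Willow's profit is π_W = (340 - 3·67 - 3q_W)q_W - (59q_W) = (139 - 3q_W)q_W - (59q_W).
∂π_W/∂q_W = 80 - 6q_W = 0, so q_W = 40/3.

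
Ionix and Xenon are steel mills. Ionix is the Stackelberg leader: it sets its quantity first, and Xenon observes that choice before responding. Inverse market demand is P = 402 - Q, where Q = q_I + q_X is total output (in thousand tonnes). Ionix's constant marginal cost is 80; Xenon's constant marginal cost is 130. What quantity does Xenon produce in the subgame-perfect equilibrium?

43

Solve by backward induction. Given q_I, the follower Xenon maximises π_X = (402 - q_I - q_X)q_X - 130q_X.
Follower FOC: 272 - q_I - 2q_X = 0, so q_X(q_I) = (272 - q_I)/2.
The leader anticipates this reaction. Substituting into P = 402 - Q gives P = 266 - (1/2)q_I, so π_I = (266 - (1/2)q_I)q_I - 80q_I.
The leader's first-order condition 186 - q_I = 0 yields q_I = 186.
Then q_X = (272 - 186)/2 = 43.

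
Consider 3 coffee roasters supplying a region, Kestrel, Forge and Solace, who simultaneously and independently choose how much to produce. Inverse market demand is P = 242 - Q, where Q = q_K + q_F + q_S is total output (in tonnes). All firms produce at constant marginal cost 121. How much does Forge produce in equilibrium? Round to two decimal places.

Each firm earns π_i = (242 - Q)q_i - 121q_i.
First-order condition (treating rivals' output as given): 121 - 2q_i - Σ_{j≠i} q_j = 0.
By symmetry each firm produces the same amount; substituting Σ_{j≠i} q_j = 2q_i yields q_i = 121/4.

30.25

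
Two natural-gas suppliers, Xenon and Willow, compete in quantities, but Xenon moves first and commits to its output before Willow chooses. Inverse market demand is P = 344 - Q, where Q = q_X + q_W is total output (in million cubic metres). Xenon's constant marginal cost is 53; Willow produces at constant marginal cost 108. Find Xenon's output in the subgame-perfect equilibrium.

173

The follower Willow best-responds to any q_X: π_W = (344 - Q)q_W - 108q_W.
∂π_W/∂q_W = 236 - q_X - 2q_W = 0 gives the reaction function q_W = (236 - q_X)/2.
The leader anticipates this reaction. Substituting into P = 344 - Q gives P = 226 - (1/2)q_X, so π_X = (226 - (1/2)q_X)q_X - 53q_X.
Maximising: ∂π_X/∂q_X = 173 - q_X = 0, giving q_X = 173.
Then q_W = (236 - 173)/2 = 63/2.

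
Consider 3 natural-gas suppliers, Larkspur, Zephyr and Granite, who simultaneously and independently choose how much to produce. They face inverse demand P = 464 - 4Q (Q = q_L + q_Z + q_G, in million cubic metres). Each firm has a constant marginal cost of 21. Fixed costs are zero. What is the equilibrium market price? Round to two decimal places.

131.75

A representative firm's profit is π_i = q_i(464 - 4Q) - 21q_i.
First-order condition (treating rivals' output as given): 443 - 8q_i - 4·Σ_{j≠i} q_j = 0.
With identical firms every q_j equals q_i, so Σ_{j≠i} q_j = 2q_i and 443 = 16q_i, giving q_i = 443/16.
Total output Q = 1329/16, so price P = 464 - 4·(1329/16) = 527/4.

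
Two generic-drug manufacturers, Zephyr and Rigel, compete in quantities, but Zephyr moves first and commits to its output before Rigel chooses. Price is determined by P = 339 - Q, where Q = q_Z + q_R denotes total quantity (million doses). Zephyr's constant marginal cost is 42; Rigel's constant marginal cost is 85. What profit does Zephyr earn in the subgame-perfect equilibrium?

The follower Rigel best-responds to any q_Z: π_R = (339 - Q)q_R - 85q_R.
Setting the follower's marginal profit to zero, 254 - q_Z - 2q_R = 0, i.e. q_R = (254 - q_Z)/2.
Zephyr substitutes q_R(q_Z) into its own profit: π_Z = q_Z(339 - q_Z - (254 - q_Z)/2) - 42q_Z = (212 - (1/2)q_Z)q_Z - 42q_Z.
Maximising: ∂π_Z/∂q_Z = 170 - q_Z = 0, giving q_Z = 170.
Then q_R = (254 - 170)/2 = 42.
Price P = 339 - 212 = 127.
Zephyr's profit: (127 - 42)·170 = 14450.

14450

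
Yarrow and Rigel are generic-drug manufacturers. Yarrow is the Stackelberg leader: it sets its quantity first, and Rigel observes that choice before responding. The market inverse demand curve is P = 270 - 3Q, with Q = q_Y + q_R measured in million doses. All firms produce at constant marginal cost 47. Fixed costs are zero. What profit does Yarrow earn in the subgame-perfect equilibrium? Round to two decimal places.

2072.04

Solve by backward induction. Given q_Y, the follower Rigel maximises π_R = (270 - 3q_Y - 3q_R)q_R - 47q_R.
∂π_R/∂q_R = 223 - 3q_Y - 6q_R = 0 gives the reaction function q_R = (223 - 3q_Y)/6.
The leader anticipates this reaction. Substituting into P = 270 - 3Q gives P = 317/2 - (3/2)q_Y, so π_Y = (317/2 - (3/2)q_Y)q_Y - 47q_Y.
Leader FOC: 223/2 - 3q_Y = 0, so q_Y = 223/6.
Then q_R = (223 - 3·(223/6))/6 = 223/12.
Price P = 270 - 3·(223/4) = 411/4.
Yarrow's profit: (411/4 - 47)·(223/6) = 2072.0417.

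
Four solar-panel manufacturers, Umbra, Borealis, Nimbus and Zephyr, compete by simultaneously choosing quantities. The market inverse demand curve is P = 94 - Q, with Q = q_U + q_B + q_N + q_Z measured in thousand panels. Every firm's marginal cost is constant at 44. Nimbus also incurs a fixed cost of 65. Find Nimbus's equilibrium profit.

35

A representative firm's profit is π_i = q_i(94 - Q) - 44q_i.
First-order condition (treating rivals' output as given): 50 - 2q_i - Σ_{j≠i} q_j = 0.
By symmetry each firm produces the same amount; substituting Σ_{j≠i} q_j = 3q_i yields q_i = 50/5 = 10.
Price P = 94 - 40 = 54.
Nimbus's profit: (54 - 44)·10 - 65 = 35.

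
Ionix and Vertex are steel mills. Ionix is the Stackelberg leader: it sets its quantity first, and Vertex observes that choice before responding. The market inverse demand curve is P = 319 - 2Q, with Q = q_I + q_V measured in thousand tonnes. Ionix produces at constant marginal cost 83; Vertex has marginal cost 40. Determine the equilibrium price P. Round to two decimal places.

131.25

The follower Vertex best-responds to any q_I: π_V = (319 - 2Q)q_V - 40q_V.
Setting the follower's marginal profit to zero, 279 - 2q_I - 4q_V = 0, i.e. q_V = (279 - 2q_I)/4.
The leader anticipates this reaction. Substituting into P = 319 - 2Q gives P = 359/2 - q_I, so π_I = (359/2 - q_I)q_I - 83q_I.
Maximising: ∂π_I/∂q_I = 193/2 - 2q_I = 0, giving q_I = 193/4.
Then q_V = (279 - 2·(193/4))/4 = 365/8.
Total output Q = 751/8, so price P = 319 - 2·(751/8) = 525/4.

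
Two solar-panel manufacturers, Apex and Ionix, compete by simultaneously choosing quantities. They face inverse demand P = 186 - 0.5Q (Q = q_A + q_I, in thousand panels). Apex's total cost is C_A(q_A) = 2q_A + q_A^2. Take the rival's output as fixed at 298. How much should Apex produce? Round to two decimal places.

11.67

With the rival's output fixed at 298, Apex's profit is π_A = (186 - (1/2)·298 - (1/2)q_A)q_A - (2q_A + q_A²) = (37 - (1/2)q_A)q_A - (2q_A + q_A²).
∂π_A/∂q_A = 35 - 3q_A = 0, so q_A = 35/3.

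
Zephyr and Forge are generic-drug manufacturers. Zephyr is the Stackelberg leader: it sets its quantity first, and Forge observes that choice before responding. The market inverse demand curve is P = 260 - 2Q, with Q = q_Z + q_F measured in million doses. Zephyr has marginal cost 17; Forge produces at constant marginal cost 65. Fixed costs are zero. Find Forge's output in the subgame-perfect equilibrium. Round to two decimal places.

12.38

Solve by backward induction. Given q_Z, the follower Forge maximises π_F = (260 - 2q_Z - 2q_F)q_F - 65q_F.
Follower FOC: 195 - 2q_Z - 4q_F = 0, so q_F(q_Z) = (195 - 2q_Z)/4.
The leader anticipates this reaction. Substituting into P = 260 - 2Q gives P = 325/2 - q_Z, so π_Z = (325/2 - q_Z)q_Z - 17q_Z.
Leader FOC: 291/2 - 2q_Z = 0, so q_Z = 291/4.
Then q_F = (195 - 2·(291/4))/4 = 99/8.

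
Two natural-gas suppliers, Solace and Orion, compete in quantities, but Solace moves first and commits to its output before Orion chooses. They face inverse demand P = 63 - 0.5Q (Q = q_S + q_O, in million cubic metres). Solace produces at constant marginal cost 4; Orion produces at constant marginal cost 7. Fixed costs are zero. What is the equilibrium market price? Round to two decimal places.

19.50

Solve by backward induction. Given q_S, the follower Orion maximises π_O = (63 - (1/2)q_S - (1/2)q_O)q_O - 7q_O.
Setting the follower's marginal profit to zero, 56 - (1/2)q_S - q_O = 0, i.e. q_O = (56 - (1/2)q_S).
The leader anticipates this reaction. Substituting into P = 63 - 0.5Q gives P = 35 - (1/4)q_S, so π_S = (35 - (1/4)q_S)q_S - 4q_S.
Maximising: ∂π_S/∂q_S = 31 - (1/2)q_S = 0, giving q_S = 62.
Then q_O = (56 - (1/2)·62) = 25.
Total output Q = 87, so price P = 63 - (1/2)·87 = 39/2.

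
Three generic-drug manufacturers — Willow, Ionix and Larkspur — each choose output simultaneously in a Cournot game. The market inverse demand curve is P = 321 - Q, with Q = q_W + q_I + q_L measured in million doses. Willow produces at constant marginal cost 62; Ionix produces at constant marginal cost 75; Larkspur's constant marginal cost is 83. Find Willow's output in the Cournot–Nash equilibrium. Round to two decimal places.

Willow's profit: π_W = (321 - Q)q_W - (62q_W). Setting ∂π_W/∂q_W = 0: 259 - 2q_W - (q_I + q_L) = 0.
Ionix's profit: π_I = (321 - Q)q_I - (75q_I). Setting ∂π_I/∂q_I = 0: 246 - 2q_I - (q_W + q_L) = 0.
Larkspur's profit: π_L = (321 - Q)q_L - (83q_L). Setting ∂π_L/∂q_L = 0: 238 - 2q_L - (q_W + q_I) = 0.
Adding the 3 conditions: 743 − 2Q − 2Q = 0, i.e. Q = 743/4.
Back-substituting: q_W = (259 − 743/4) = 293/4, q_I = (246 − 743/4) = 241/4, q_L = (238 − 743/4) = 209/4.

73.25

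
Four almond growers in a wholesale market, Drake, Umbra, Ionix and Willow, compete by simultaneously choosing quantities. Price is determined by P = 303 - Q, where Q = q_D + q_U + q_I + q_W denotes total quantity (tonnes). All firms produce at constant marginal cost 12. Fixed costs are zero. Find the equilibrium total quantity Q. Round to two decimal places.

Each firm earns π_i = (303 - Q)q_i - 12q_i.
First-order condition (treating rivals' output as given): 291 - 2q_i - Σ_{j≠i} q_j = 0.
By symmetry each firm produces the same amount; substituting Σ_{j≠i} q_j = 3q_i yields q_i = 291/5.
Total output Q = 291/5 + 291/5 + 291/5 + 291/5 = 1164/5.

232.80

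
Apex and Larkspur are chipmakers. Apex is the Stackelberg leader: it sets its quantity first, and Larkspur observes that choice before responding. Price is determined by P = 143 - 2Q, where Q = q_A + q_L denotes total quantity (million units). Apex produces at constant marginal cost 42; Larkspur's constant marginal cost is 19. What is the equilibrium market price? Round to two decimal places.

61.50

The follower Larkspur best-responds to any q_A: π_L = (143 - 2Q)q_L - 19q_L.
∂π_L/∂q_L = 124 - 2q_A - 4q_L = 0 gives the reaction function q_L = (124 - 2q_A)/4.
The leader anticipates this reaction. Substituting into P = 143 - 2Q gives P = 81 - q_A, so π_A = (81 - q_A)q_A - 42q_A.
Leader FOC: 39 - 2q_A = 0, so q_A = 39/2.
Then q_L = (124 - 2·(39/2))/4 = 85/4.
Total output Q = 163/4, so price P = 143 - 2·(163/4) = 123/2.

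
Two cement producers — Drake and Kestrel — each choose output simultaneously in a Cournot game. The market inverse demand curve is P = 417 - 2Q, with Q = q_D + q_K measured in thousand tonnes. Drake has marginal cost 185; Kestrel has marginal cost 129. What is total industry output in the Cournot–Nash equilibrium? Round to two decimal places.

86.67

Drake's profit: π_D = (417 - 2Q)q_D - (185q_D). Setting ∂π_D/∂q_D = 0: 232 - 4q_D - 2(q_K) = 0.
Kestrel's first-order condition: 288 - 4q_K - 2(q_D) = 0.
So q_D = (232 - 2q_K)/4 and q_K = (288 - 2q_D)/4.
Substituting one into the other gives q_D = 88/3 and q_K = 172/3.
Total output Q = 88/3 + 172/3 = 260/3.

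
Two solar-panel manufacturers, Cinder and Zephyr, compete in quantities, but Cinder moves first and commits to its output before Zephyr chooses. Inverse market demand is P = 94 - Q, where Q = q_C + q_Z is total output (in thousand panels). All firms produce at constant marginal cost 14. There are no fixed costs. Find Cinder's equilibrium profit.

Solve by backward induction. Given q_C, the follower Zephyr maximises π_Z = (94 - q_C - q_Z)q_Z - 14q_Z.
Setting the follower's marginal profit to zero, 80 - q_C - 2q_Z = 0, i.e. q_Z = (80 - q_C)/2.
The leader anticipates this reaction. Substituting into P = 94 - Q gives P = 54 - (1/2)q_C, so π_C = (54 - (1/2)q_C)q_C - 14q_C.
Leader FOC: 40 - q_C = 0, so q_C = 40.
Then q_Z = (80 - 40)/2 = 20.
Price P = 94 - 60 = 34.
Cinder's profit: (34 - 14)·40 = 800.

800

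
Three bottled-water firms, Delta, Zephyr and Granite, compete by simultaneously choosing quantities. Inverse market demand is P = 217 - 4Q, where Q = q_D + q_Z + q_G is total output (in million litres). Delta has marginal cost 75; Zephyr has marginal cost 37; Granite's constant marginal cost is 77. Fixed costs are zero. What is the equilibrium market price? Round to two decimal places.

101.50

Delta's profit: π_D = (217 - 4Q)q_D - (75q_D). Setting ∂π_D/∂q_D = 0: 142 - 8q_D - 4(q_Z + q_G) = 0.
Zephyr's first-order condition: 180 - 8q_Z - 4(q_D + q_G) = 0.
Granite's first-order condition: 140 - 8q_G - 4(q_D + q_Z) = 0.
Adding the 3 conditions: 462 − 8Q − 8Q = 0, i.e. Q = 231/8.
Back-substituting: q_D = (142 − 231/2)/4 = 53/8, q_Z = (180 − 231/2)/4 = 129/8, q_G = (140 − 231/2)/4 = 49/8.
Total output Q = 231/8, so price P = 217 - 4·(231/8) = 203/2.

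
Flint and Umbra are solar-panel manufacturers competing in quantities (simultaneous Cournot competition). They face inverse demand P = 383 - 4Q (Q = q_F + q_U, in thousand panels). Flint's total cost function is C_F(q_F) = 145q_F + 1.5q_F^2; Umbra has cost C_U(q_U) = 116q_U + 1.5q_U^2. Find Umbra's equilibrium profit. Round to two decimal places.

Flint's profit: π_F = (383 - 4Q)q_F - (145q_F + (3/2)q_F²). Setting ∂π_F/∂q_F = 0: 238 - 11q_F - 4(q_U) = 0.
Umbra's first-order condition: 267 - 11q_U - 4(q_F) = 0.
Best responses: q_F = (238 - 4q_U)/11, q_U = (267 - 4q_F)/11.
Solving the pair: q_F = 310/21, q_U = 397/21.
Price P = 383 - 4·(101/3) = 745/3.
Umbra's profit: (745/3)·(397/21) - 116·(397/21) - (3/2)(397/21)² = 1965.6451.

1965.65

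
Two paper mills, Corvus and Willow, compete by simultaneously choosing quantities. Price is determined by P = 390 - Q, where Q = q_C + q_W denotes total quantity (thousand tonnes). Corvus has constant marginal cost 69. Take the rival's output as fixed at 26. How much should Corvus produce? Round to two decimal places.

147.50

With the rival's output fixed at 26, Corvus's profit is π_C = (390 - 26 - q_C)q_C - (69q_C) = (364 - q_C)q_C - (69q_C).
∂π_C/∂q_C = 295 - 2q_C = 0, so q_C = 295/2.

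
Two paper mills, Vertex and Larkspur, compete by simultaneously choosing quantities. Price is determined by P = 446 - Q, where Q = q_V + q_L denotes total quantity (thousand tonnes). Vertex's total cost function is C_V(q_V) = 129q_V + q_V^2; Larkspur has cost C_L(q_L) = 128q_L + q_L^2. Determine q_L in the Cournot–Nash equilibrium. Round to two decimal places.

63.67

Vertex's profit: π_V = (446 - Q)q_V - (129q_V + q_V²). Setting ∂π_V/∂q_V = 0: 317 - 4q_V - (q_L) = 0.
Larkspur's profit: π_L = (446 - Q)q_L - (128q_L + q_L²). Setting ∂π_L/∂q_L = 0: 318 - 4q_L - (q_V) = 0.
Rearranging gives the reaction functions q_V = (317 - q_L)/4 and q_L = (318 - q_V)/4.
Substituting one into the other gives q_V = 190/3 and q_L = 191/3.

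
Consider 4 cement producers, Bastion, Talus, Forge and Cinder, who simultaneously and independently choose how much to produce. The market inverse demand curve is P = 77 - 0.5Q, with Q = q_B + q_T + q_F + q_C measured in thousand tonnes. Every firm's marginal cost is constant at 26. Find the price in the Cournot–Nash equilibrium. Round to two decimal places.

Each firm earns π_i = (77 - 0.5Q)q_i - 26q_i.
Setting ∂π_i/∂q_i = 0 with rivals' quantities fixed: 51 - q_i - (1/2)·Σ_{j≠i} q_j = 0.
With identical firms every q_j equals q_i, so Σ_{j≠i} q_j = 3q_i and 51 = (5/2)q_i, giving q_i = 102/5.
Total output Q = 408/5, so price P = 77 - (1/2)·(408/5) = 181/5.

36.20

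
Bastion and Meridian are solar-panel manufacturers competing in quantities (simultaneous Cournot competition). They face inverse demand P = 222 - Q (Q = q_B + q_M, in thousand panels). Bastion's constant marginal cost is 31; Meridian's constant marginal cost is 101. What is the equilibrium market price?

118

Bastion's profit: π_B = (222 - Q)q_B - (31q_B). Setting ∂π_B/∂q_B = 0: 191 - 2q_B - (q_M) = 0.
Meridian's profit: π_M = (222 - Q)q_M - (101q_M). Setting ∂π_M/∂q_M = 0: 121 - 2q_M - (q_B) = 0.
So q_B = (191 - q_M)/2 and q_M = (121 - q_B)/2.
Solving the pair: q_B = 87, q_M = 17.
Total output Q = 104, so price P = 222 - 104 = 118.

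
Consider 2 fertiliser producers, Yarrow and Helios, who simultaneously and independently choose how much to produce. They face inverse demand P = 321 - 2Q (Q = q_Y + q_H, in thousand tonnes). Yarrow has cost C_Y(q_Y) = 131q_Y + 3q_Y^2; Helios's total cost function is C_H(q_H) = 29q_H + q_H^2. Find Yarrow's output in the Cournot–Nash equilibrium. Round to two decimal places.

Yarrow's profit: π_Y = (321 - 2Q)q_Y - (131q_Y + 3q_Y²). Setting ∂π_Y/∂q_Y = 0: 190 - 10q_Y - 2(q_H) = 0.
Helios's first-order condition: 292 - 6q_H - 2(q_Y) = 0.
Rearranging gives the reaction functions q_Y = (190 - 2q_H)/10 and q_H = (292 - 2q_Y)/6.
Solving the pair: q_Y = 139/14, q_H = 635/14.

9.93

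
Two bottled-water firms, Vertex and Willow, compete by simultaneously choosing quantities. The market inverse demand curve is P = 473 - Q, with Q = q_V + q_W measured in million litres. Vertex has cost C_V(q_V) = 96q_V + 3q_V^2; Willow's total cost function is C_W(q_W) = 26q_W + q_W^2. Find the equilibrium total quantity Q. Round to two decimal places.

137.42

Vertex's profit: π_V = (473 - Q)q_V - (96q_V + 3q_V²). Setting ∂π_V/∂q_V = 0: 377 - 8q_V - (q_W) = 0.
Willow's first-order condition: 447 - 4q_W - (q_V) = 0.
Rearranging gives the reaction functions q_V = (377 - q_W)/8 and q_W = (447 - q_V)/4.
Substituting one into the other gives q_V = 1061/31 and q_W = 103.1935.
Total output Q = 1061/31 + 103.1935 = 137.4194.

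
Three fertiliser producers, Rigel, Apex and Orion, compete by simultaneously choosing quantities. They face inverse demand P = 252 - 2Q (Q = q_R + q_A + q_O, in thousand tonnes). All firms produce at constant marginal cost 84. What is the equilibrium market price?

126

A representative firm's profit is π_i = q_i(252 - 2Q) - 84q_i.
First-order condition (treating rivals' output as given): 168 - 4q_i - 2·Σ_{j≠i} q_j = 0.
By symmetry each firm produces the same amount; substituting Σ_{j≠i} q_j = 2q_i yields q_i = 168/8 = 21.
Total output Q = 63, so price P = 252 - 2·63 = 126.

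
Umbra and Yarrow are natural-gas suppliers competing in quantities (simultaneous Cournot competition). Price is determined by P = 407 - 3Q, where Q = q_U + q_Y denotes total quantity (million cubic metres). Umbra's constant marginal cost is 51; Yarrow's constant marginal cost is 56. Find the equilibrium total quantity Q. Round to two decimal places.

78.56

Umbra's profit: π_U = (407 - 3Q)q_U - (51q_U). Setting ∂π_U/∂q_U = 0: 356 - 6q_U - 3(q_Y) = 0.
Yarrow's first-order condition: 351 - 6q_Y - 3(q_U) = 0.
So q_U = (356 - 3q_Y)/6 and q_Y = (351 - 3q_U)/6.
Substituting one into the other gives q_U = 361/9 and q_Y = 346/9.
Total output Q = 361/9 + 346/9 = 707/9.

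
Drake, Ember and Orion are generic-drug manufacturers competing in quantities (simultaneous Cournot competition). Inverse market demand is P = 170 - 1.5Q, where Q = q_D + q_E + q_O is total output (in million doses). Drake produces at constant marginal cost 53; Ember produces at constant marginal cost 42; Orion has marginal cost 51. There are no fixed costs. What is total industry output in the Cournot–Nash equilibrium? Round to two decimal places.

60.67

Drake's profit: π_D = (170 - 1.5Q)q_D - (53q_D). Setting ∂π_D/∂q_D = 0: 117 - 3q_D - (3/2)(q_E + q_O) = 0.
Ember's profit: π_E = (170 - 1.5Q)q_E - (42q_E). Setting ∂π_E/∂q_E = 0: 128 - 3q_E - (3/2)(q_D + q_O) = 0.
Orion's profit: π_O = (170 - 1.5Q)q_O - (51q_O). Setting ∂π_O/∂q_O = 0: 119 - 3q_O - (3/2)(q_D + q_E) = 0.
Adding the 3 first-order conditions: 364 − 6Q = 0, so Q = 182/3.
Back-substituting: q_D = (117 − 91)/(3/2) = 52/3, q_E = (128 − 91)/(3/2) = 74/3, q_O = (119 − 91)/(3/2) = 56/3.
Total output Q = 52/3 + 74/3 + 56/3 = 182/3.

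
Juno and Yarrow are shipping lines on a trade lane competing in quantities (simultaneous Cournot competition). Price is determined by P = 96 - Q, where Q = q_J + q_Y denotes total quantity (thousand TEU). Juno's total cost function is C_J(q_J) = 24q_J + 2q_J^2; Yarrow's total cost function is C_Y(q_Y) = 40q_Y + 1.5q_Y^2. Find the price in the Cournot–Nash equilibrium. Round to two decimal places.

76.41

Juno's profit: π_J = (96 - Q)q_J - (24q_J + 2q_J²). Setting ∂π_J/∂q_J = 0: 72 - 6q_J - (q_Y) = 0.
Yarrow's first-order condition: 56 - 5q_Y - (q_J) = 0.
So q_J = (72 - q_Y)/6 and q_Y = (56 - q_J)/5.
Solving the pair: q_J = 304/29, q_Y = 264/29.
Total output Q = 568/29, so price P = 96 - 568/29 = 76.4138.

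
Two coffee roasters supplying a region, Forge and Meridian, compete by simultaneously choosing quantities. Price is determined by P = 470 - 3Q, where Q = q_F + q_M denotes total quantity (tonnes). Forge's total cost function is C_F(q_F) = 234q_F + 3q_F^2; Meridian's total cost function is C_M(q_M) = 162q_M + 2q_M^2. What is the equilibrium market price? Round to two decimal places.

Forge's profit: π_F = (470 - 3Q)q_F - (234q_F + 3q_F²). Setting ∂π_F/∂q_F = 0: 236 - 12q_F - 3(q_M) = 0.
Meridian's first-order condition: 308 - 10q_M - 3(q_F) = 0.
Rearranging gives the reaction functions q_F = (236 - 3q_M)/12 and q_M = (308 - 3q_F)/10.
Solving the pair: q_F = 1436/111, q_M = 996/37.
Total output Q = 39.8559, so price P = 470 - 3·39.8559 = 350.4324.

350.43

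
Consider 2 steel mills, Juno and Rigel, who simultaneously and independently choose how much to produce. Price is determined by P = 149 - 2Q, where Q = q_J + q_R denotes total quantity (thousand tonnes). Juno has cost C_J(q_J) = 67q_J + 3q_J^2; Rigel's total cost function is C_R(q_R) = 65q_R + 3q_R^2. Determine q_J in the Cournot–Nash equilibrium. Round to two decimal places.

6.79

Juno's profit: π_J = (149 - 2Q)q_J - (67q_J + 3q_J²). Setting ∂π_J/∂q_J = 0: 82 - 10q_J - 2(q_R) = 0.
Rigel's first-order condition: 84 - 10q_R - 2(q_J) = 0.
Rearranging gives the reaction functions q_J = (82 - 2q_R)/10 and q_R = (84 - 2q_J)/10.
Substituting one into the other gives q_J = 163/24 and q_R = 169/24.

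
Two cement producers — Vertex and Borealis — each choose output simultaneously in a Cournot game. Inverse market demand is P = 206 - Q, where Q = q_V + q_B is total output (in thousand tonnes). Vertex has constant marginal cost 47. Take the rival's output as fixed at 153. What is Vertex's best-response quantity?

With the rival's output fixed at 153, Vertex's profit is π_V = (206 - 153 - q_V)q_V - (47q_V) = (53 - q_V)q_V - (47q_V).
∂π_V/∂q_V = 6 - 2q_V = 0, so q_V = 3.

3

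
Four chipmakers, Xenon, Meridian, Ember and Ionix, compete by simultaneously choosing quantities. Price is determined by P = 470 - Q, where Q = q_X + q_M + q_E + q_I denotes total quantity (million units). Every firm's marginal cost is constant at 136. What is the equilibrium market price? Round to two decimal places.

Each firm earns π_i = (470 - Q)q_i - 136q_i.
Setting ∂π_i/∂q_i = 0 with rivals' quantities fixed: 334 - 2q_i - Σ_{j≠i} q_j = 0.
By symmetry each firm produces the same amount; substituting Σ_{j≠i} q_j = 3q_i yields q_i = 334/5.
Total output Q = 1336/5, so price P = 470 - 1336/5 = 1014/5.

202.80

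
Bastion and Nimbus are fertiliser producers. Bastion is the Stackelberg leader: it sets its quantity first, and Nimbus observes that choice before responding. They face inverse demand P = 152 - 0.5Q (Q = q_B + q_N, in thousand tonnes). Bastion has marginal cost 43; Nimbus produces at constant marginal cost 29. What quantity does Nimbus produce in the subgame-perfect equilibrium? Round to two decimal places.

Solve by backward induction. Given q_B, the follower Nimbus maximises π_N = (152 - (1/2)q_B - (1/2)q_N)q_N - 29q_N.
Setting the follower's marginal profit to zero, 123 - (1/2)q_B - q_N = 0, i.e. q_N = (123 - (1/2)q_B).
The leader anticipates this reaction. Substituting into P = 152 - 0.5Q gives P = 181/2 - (1/4)q_B, so π_B = (181/2 - (1/4)q_B)q_B - 43q_B.
The leader's first-order condition 95/2 - (1/2)q_B = 0 yields q_B = 95.
Then q_N = (123 - (1/2)·95) = 151/2.

75.50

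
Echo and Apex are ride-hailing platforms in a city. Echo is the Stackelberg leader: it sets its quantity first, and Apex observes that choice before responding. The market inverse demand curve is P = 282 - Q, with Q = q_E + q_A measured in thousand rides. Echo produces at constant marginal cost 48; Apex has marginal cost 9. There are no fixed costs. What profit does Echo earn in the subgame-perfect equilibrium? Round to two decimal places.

4753.13

The follower Apex best-responds to any q_E: π_A = (282 - Q)q_A - 9q_A.
∂π_A/∂q_A = 273 - q_E - 2q_A = 0 gives the reaction function q_A = (273 - q_E)/2.
Echo substitutes q_A(q_E) into its own profit: π_E = q_E(282 - q_E - (273 - q_E)/2) - 48q_E = (291/2 - (1/2)q_E)q_E - 48q_E.
The leader's first-order condition 195/2 - q_E = 0 yields q_E = 195/2.
Then q_A = (273 - 195/2)/2 = 351/4.
Price P = 282 - 741/4 = 387/4.
Echo's profit: (387/4 - 48)·(195/2) = 4753.1250.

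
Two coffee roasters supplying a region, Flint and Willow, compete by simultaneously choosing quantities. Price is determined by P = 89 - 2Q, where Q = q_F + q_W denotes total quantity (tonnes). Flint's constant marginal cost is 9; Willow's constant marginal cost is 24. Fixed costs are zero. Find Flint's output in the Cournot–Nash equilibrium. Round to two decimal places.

15.83

Flint's profit: π_F = (89 - 2Q)q_F - (9q_F). Setting ∂π_F/∂q_F = 0: 80 - 4q_F - 2(q_W) = 0.
Willow's profit: π_W = (89 - 2Q)q_W - (24q_W). Setting ∂π_W/∂q_W = 0: 65 - 4q_W - 2(q_F) = 0.
Best responses: q_F = (80 - 2q_W)/4, q_W = (65 - 2q_F)/4.
Solving the pair: q_F = 95/6, q_W = 25/3.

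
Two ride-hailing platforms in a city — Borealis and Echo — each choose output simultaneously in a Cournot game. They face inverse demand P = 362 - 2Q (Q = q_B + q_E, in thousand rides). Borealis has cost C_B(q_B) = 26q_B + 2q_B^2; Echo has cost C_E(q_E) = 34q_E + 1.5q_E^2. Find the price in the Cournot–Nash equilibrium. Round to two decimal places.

221.69

Borealis's profit: π_B = (362 - 2Q)q_B - (26q_B + 2q_B²). Setting ∂π_B/∂q_B = 0: 336 - 8q_B - 2(q_E) = 0.
Echo's first-order condition: 328 - 7q_E - 2(q_B) = 0.
Best responses: q_B = (336 - 2q_E)/8, q_E = (328 - 2q_B)/7.
Substituting one into the other gives q_B = 424/13 and q_E = 488/13.
Total output Q = 912/13, so price P = 362 - 2·(912/13) = 221.6923.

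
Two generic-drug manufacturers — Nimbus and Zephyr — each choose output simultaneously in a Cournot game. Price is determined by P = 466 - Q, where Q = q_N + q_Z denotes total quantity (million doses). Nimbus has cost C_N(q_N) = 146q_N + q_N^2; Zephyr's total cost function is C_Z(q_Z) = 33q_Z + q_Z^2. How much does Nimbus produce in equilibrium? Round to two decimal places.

56.47

Nimbus's profit: π_N = (466 - Q)q_N - (146q_N + q_N²). Setting ∂π_N/∂q_N = 0: 320 - 4q_N - (q_Z) = 0.
Zephyr's first-order condition: 433 - 4q_Z - (q_N) = 0.
So q_N = (320 - q_Z)/4 and q_Z = (433 - q_N)/4.
Substituting one into the other gives q_N = 847/15 and q_Z = 1412/15.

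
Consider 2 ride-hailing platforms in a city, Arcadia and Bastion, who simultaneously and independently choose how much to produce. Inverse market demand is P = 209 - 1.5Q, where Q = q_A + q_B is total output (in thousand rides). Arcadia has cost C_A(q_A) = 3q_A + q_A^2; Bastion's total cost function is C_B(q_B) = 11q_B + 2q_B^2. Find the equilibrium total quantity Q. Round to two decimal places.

Arcadia's profit: π_A = (209 - 1.5Q)q_A - (3q_A + q_A²). Setting ∂π_A/∂q_A = 0: 206 - 5q_A - (3/2)(q_B) = 0.
Bastion's first-order condition: 198 - 7q_B - (3/2)(q_A) = 0.
Best responses: q_A = (206 - (3/2)q_B)/5, q_B = (198 - (3/2)q_A)/7.
Substituting one into the other gives q_A = 34.9618 and q_B = 20.7939.
Total output Q = 34.9618 + 20.7939 = 55.7557.

55.76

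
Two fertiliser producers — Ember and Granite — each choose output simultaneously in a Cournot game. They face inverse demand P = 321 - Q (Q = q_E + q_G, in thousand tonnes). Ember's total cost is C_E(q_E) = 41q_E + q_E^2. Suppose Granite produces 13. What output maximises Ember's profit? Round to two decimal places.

With the rival's output fixed at 13, Ember's profit is π_E = (321 - 13 - q_E)q_E - (41q_E + q_E²) = (308 - q_E)q_E - (41q_E + q_E²).
∂π_E/∂q_E = 267 - 4q_E = 0, so q_E = 267/4.

66.75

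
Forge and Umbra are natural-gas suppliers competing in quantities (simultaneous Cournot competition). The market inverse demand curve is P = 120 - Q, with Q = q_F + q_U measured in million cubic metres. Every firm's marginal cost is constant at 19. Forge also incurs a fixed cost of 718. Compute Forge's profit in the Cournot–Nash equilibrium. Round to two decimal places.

415.44

Each firm earns π_i = (120 - Q)q_i - 19q_i.
First-order condition (treating rivals' output as given): 101 - 2q_i - q_j = 0.
With identical firms every q_j equals q_i, so q_j = q_i and 101 = 3q_i, giving q_i = 101/3.
Price P = 120 - 202/3 = 158/3.
Forge's profit: (158/3 - 19)·(101/3) - 718 = 415.4444.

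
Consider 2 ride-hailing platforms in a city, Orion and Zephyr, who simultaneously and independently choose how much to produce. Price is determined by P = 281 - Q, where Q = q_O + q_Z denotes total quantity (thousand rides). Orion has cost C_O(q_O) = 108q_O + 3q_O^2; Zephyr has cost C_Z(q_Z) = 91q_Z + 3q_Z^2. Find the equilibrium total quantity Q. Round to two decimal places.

Orion's profit: π_O = (281 - Q)q_O - (108q_O + 3q_O²). Setting ∂π_O/∂q_O = 0: 173 - 8q_O - (q_Z) = 0.
Zephyr's profit: π_Z = (281 - Q)q_Z - (91q_Z + 3q_Z²). Setting ∂π_Z/∂q_Z = 0: 190 - 8q_Z - (q_O) = 0.
Best responses: q_O = (173 - q_Z)/8, q_Z = (190 - q_O)/8.
Substituting one into the other gives q_O = 398/21 and q_Z = 449/21.
Total output Q = 398/21 + 449/21 = 121/3.

40.33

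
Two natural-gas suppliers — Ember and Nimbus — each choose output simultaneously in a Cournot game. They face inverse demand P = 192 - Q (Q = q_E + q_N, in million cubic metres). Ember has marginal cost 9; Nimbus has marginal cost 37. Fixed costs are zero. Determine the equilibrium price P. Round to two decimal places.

79.33

Ember's profit: π_E = (192 - Q)q_E - (9q_E). Setting ∂π_E/∂q_E = 0: 183 - 2q_E - (q_N) = 0.
Nimbus's first-order condition: 155 - 2q_N - (q_E) = 0.
Rearranging gives the reaction functions q_E = (183 - q_N)/2 and q_N = (155 - q_E)/2.
Substituting one into the other gives q_E = 211/3 and q_N = 127/3.
Total output Q = 338/3, so price P = 192 - 338/3 = 238/3.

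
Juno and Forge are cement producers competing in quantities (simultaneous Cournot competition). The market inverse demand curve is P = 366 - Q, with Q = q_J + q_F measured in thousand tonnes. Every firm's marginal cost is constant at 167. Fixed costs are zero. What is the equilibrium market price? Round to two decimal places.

233.33

A representative firm's profit is π_i = q_i(366 - Q) - 167q_i.
First-order condition (treating rivals' output as given): 199 - 2q_i - q_j = 0.
By symmetry each firm produces the same amount; substituting q_j = q_i yields q_i = 199/3.
Total output Q = 398/3, so price P = 366 - 398/3 = 700/3.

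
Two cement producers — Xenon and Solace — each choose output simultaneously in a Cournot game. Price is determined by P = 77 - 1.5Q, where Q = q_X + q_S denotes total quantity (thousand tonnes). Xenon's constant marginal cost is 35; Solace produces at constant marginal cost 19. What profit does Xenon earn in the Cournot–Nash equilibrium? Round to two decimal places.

50.07

Xenon's profit: π_X = (77 - 1.5Q)q_X - (35q_X). Setting ∂π_X/∂q_X = 0: 42 - 3q_X - (3/2)(q_S) = 0.
Solace's profit: π_S = (77 - 1.5Q)q_S - (19q_S). Setting ∂π_S/∂q_S = 0: 58 - 3q_S - (3/2)(q_X) = 0.
Rearranging gives the reaction functions q_X = (42 - (3/2)q_S)/3 and q_S = (58 - (3/2)q_X)/3.
Solving the pair: q_X = 52/9, q_S = 148/9.
Price P = 77 - (3/2)·(200/9) = 131/3.
Xenon's profit: (131/3 - 35)·(52/9) = 1352/27.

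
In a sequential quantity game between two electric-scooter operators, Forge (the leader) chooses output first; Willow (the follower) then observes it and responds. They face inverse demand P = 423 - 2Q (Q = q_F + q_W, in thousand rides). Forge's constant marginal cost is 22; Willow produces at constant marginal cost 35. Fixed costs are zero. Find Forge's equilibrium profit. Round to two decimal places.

10712.25

Solve by backward induction. Given q_F, the follower Willow maximises π_W = (423 - 2q_F - 2q_W)q_W - 35q_W.
∂π_W/∂q_W = 388 - 2q_F - 4q_W = 0 gives the reaction function q_W = (388 - 2q_F)/4.
Forge substitutes q_W(q_F) into its own profit: π_F = q_F(423 - 2q_F - (388 - 2q_F)/2) - 22q_F = (229 - q_F)q_F - 22q_F.
Leader FOC: 207 - 2q_F = 0, so q_F = 207/2.
Then q_W = (388 - 2·(207/2))/4 = 181/4.
Price P = 423 - 2·(595/4) = 251/2.
Forge's profit: (251/2 - 22)·(207/2) = 10712.2500.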